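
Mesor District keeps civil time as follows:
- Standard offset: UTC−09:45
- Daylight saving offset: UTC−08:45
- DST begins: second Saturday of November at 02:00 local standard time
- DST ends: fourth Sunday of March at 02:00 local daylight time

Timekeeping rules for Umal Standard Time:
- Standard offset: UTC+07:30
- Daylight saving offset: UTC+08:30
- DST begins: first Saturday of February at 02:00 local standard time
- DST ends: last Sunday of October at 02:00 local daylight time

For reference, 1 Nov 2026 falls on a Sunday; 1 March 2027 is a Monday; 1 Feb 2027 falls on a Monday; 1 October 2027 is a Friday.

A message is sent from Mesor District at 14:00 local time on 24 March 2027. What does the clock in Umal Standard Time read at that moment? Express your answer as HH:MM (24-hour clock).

07:15

1 November 2026 is a Sunday, so the first Saturday is November 7 and the second is November 14.
1 March 2027 is a Monday, so the first Sunday is March 7 and the fourth is March 28.
Daylight saving runs 14 November 2026 – 28 March 2027; 24 March 2027 is inside that window, so Mesor District is at UTC−08:45.
14:00 Mesor District + 8h45m = 22:45 UTC.
1 February 2027 is a Monday, so the first Saturday is February 6.
1 October 2027 is a Friday, so Sundays fall on 3, 10, 17, 24, 31; the last is October 31.
At the standard offset (UTC+07:30), 22:45 UTC + 7h30m = 06:15 Umal Standard Time standard time (rolling into the next day, 25 March 2027).
The standard-time date in Umal Standard Time, 25 March 2027, falls between 6 February and 31 October, so daylight saving is in effect and Umal Standard Time is at UTC+08:30.
22:45 UTC + 8h30m = 07:15 Umal Standard Time (rolling into the next day, 25 March 2027).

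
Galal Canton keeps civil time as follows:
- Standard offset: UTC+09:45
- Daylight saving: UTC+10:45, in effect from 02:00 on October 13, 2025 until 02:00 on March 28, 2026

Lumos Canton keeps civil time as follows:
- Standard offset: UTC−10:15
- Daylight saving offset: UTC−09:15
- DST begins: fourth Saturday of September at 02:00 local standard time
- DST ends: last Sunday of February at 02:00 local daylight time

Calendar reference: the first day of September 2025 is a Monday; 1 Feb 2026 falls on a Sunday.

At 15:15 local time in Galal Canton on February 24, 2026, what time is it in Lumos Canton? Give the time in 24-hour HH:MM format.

18:15

February 24, 2026 falls between 13 October 2025 and 28 March 2026, so daylight saving is in effect and Galal Canton is at UTC+10:45.
15:15 Galal Canton − 10h45m = 04:30 UTC.
1 September 2025 is a Monday, so the first Saturday is September 6 and the fourth is September 27.
1 February 2026 is a Sunday, so Sundays fall on 1, 8, 15, 22; the last is February 22.
At the standard offset (UTC−10:15), 04:30 UTC − 10h15m = 18:15 Lumos Canton standard time (rolling into the previous day, 23 February 2026).
Daylight saving runs 27 September 2025 – 22 February 2026; the standard-time date in Lumos Canton, February 23, 2026, is outside that window, so Lumos Canton is on standard time at UTC−10:15.
04:30 UTC − 10h15m = 18:15 Lumos Canton (rolling into the previous day, 23 February 2026).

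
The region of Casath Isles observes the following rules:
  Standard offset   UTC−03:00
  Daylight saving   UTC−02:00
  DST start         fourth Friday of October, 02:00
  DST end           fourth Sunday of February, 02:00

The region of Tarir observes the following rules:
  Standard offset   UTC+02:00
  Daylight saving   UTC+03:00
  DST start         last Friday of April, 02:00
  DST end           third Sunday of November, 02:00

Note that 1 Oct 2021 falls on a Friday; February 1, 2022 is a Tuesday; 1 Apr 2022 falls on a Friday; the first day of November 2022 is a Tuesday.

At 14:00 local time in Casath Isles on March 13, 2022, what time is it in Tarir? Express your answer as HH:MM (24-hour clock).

19:00

1 October 2021 is a Friday, so the first Friday is October 1 and the fourth is October 22.
1 February 2022 is a Tuesday, so the first Sunday is February 6 and the fourth is February 27.
Daylight saving runs 22 October 2021 – 27 February 2022; March 13, 2022 is outside that window, so Casath Isles is on standard time at UTC−03:00.
14:00 Casath Isles + 3h = 17:00 UTC.
1 April 2022 is a Friday, so Fridays fall on 1, 8, 15, 22, 29; the last is April 29.
1 November 2022 is a Tuesday, so the first Sunday is November 6 and the third is November 20.
At the standard offset (UTC+02:00), 17:00 UTC + 2h = 19:00 Tarir standard time.
The standard-time date in Tarir, March 13, 2022, is outside the daylight-saving period (29 April – 20 November), so Tarir is on standard time, UTC+02:00.
17:00 UTC + 2h = 19:00 Tarir.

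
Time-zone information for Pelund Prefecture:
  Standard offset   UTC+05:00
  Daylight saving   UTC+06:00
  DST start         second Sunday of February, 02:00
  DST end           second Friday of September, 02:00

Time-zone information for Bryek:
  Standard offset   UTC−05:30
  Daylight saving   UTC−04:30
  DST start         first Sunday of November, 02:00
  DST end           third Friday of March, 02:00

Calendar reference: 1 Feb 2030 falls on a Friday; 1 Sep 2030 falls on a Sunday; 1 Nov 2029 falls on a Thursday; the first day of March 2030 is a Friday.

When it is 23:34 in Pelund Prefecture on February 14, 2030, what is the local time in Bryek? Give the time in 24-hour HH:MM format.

13:04

1 February 2030 is a Friday, so the first Sunday is February 3 and the second is February 10.
1 September 2030 is a Sunday, so the first Friday is September 6 and the second is September 13.
Daylight saving runs 10 February – 13 September; February 14, 2030 is inside that window, so Pelund Prefecture is at UTC+06:00.
23:34 Pelund Prefecture − 6h = 17:34 UTC.
1 November 2029 is a Thursday, so the first Sunday is November 4.
1 March 2030 is a Friday, so the first Friday is March 1 and the third is March 15.
At the standard offset (UTC−05:30), 17:34 UTC − 5h30m = 12:04 Bryek standard time.
The standard-time date in Bryek, February 14, 2030, falls between 4 November 2029 and 15 March 2030, so daylight saving is in effect and Bryek is at UTC−04:30.
17:34 UTC − 4h30m = 13:04 Bryek.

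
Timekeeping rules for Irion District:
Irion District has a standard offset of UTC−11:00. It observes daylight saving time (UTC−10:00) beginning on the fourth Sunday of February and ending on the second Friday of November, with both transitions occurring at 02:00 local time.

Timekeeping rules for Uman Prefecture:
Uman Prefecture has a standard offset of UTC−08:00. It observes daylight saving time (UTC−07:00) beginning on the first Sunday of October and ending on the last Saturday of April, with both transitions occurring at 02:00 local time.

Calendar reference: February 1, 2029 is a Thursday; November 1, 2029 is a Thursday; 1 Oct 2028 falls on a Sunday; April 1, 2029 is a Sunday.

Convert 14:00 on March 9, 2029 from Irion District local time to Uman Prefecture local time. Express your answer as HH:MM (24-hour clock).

1 February 2029 is a Thursday, so the first Sunday is February 4 and the fourth is February 25.
1 November 2029 is a Thursday, so the first Friday is November 2 and the second is November 9.
March 9, 2029 falls between 25 February and 9 November, so daylight saving is in effect and Irion District is at UTC−10:00.
14:00 Irion District + 10h = 00:00 UTC (rolling into the next day, 10 March 2029).
1 October 2028 is a Sunday, so the first Sunday is October 1.
1 April 2029 is a Sunday, so Saturdays fall on 7, 14, 21, 28; the last is April 28.
At the standard offset (UTC−08:00), 00:00 UTC − 8h = 16:00 Uman Prefecture standard time (rolling into the previous day, 9 March 2029).
The standard-time date in Uman Prefecture, March 9, 2029, falls between 1 October 2028 and 28 April 2029, so daylight saving is in effect and Uman Prefecture is at UTC−07:00.
00:00 UTC − 7h = 17:00 Uman Prefecture (rolling into the previous day, 9 March 2029).

17:00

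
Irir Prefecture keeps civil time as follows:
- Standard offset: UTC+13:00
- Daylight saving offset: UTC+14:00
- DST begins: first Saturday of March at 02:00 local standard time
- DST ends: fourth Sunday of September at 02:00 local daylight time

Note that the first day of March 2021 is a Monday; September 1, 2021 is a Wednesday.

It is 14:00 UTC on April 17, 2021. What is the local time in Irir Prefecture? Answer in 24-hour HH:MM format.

1 March 2021 is a Monday, so the first Saturday is March 6.
1 September 2021 is a Wednesday, so the first Sunday is September 5 and the fourth is September 26.
At the standard offset (UTC+13:00), 14:00 UTC + 13h = 03:00 Irir Prefecture standard time (rolling into the next day, 18 April 2021).
The standard-time date in Irir Prefecture, April 18, 2021, lies within the daylight-saving period (6 March – 26 September), so Irir Prefecture is on daylight time, UTC+14:00.
14:00 UTC + 14h = 04:00 local (rolling into the next day, 18 April 2021).

04:00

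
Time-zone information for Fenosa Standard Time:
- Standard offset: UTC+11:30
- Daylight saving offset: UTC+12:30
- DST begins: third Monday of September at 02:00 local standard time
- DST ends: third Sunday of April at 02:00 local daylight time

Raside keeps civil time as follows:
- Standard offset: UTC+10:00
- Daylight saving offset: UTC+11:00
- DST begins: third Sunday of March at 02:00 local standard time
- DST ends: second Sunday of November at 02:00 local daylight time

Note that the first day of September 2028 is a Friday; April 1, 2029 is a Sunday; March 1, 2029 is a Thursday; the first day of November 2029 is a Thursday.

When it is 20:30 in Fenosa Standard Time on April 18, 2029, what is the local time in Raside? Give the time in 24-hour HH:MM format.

1 September 2028 is a Friday, so the first Monday is September 4 and the third is September 18.
1 April 2029 is a Sunday, so the first Sunday is April 1 and the third is April 15.
April 18, 2029 does not fall between 18 September 2028 and 15 April 2029, so daylight saving is not in effect and Fenosa Standard Time is at UTC+11:30.
20:30 Fenosa Standard Time − 11h30m = 09:00 UTC.
1 March 2029 is a Thursday, so the first Sunday is March 4 and the third is March 18.
1 November 2029 is a Thursday, so the first Sunday is November 4 and the second is November 11.
At the standard offset (UTC+10:00), 09:00 UTC + 10h = 19:00 Raside standard time.
Daylight saving runs 18 March – 11 November; the standard-time date in Raside, April 18, 2029, is inside that window, so Raside is at UTC+11:00.
09:00 UTC + 11h = 20:00 Raside.

20:00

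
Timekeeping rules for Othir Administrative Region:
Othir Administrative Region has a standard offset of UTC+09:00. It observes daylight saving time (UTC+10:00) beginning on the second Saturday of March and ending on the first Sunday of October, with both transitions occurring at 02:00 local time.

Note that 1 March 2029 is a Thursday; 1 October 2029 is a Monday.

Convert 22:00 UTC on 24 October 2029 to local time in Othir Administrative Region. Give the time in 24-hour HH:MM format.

1 March 2029 is a Thursday, so the first Saturday is March 3 and the second is March 10.
1 October 2029 is a Monday, so the first Sunday is October 7.
At the standard offset (UTC+09:00), 22:00 UTC + 9h = 07:00 Othir Administrative Region standard time (rolling into the next day, 25 October 2029).
Daylight saving runs 10 March – 7 October; the standard-time date in Othir Administrative Region, 25 October 2029, is outside that window, so Othir Administrative Region is on standard time at UTC+09:00.
22:00 UTC + 9h = 07:00 local (rolling into the next day, 25 October 2029).

07:00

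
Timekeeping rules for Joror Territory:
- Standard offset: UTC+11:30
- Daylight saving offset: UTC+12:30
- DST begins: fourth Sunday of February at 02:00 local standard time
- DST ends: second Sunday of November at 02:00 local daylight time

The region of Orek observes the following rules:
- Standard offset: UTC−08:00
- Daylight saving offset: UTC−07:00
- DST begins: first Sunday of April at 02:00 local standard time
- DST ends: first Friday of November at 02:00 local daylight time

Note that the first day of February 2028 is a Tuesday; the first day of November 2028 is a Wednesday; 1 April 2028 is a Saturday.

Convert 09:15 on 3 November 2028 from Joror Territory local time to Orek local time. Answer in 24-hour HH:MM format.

1 February 2028 is a Tuesday, so the first Sunday is February 6 and the fourth is February 27.
1 November 2028 is a Wednesday, so the first Sunday is November 5 and the second is November 12.
Daylight saving runs 27 February – 12 November; 3 November 2028 is inside that window, so Joror Territory is at UTC+12:30.
09:15 Joror Territory − 12h30m = 20:45 UTC (rolling into the previous day, 2 November 2028).
1 April 2028 is a Saturday, so the first Sunday is April 2.
1 November 2028 is a Wednesday, so the first Friday is November 3.
At the standard offset (UTC−08:00), 20:45 UTC − 8h = 12:45 Orek standard time.
The standard-time date in Orek, 2 November 2028, falls between 2 April and 3 November, so daylight saving is in effect and Orek is at UTC−07:00.
20:45 UTC − 7h = 13:45 Orek.

13:45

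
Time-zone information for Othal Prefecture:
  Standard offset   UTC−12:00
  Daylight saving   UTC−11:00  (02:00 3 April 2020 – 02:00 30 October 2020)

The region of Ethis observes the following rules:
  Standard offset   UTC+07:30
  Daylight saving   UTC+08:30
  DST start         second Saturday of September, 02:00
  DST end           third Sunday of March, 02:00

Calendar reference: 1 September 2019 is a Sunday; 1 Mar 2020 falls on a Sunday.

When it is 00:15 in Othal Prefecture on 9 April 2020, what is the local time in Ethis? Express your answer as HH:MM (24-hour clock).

18:45

Daylight saving runs 3 April – 30 October; 9 April 2020 is inside that window, so Othal Prefecture is at UTC−11:00.
00:15 Othal Prefecture + 11h = 11:15 UTC.
1 September 2019 is a Sunday, so the first Saturday is September 7 and the second is September 14.
1 March 2020 is a Sunday, so the first Sunday is March 1 and the third is March 15.
At the standard offset (UTC+07:30), 11:15 UTC + 7h30m = 18:45 Ethis standard time.
The standard-time date in Ethis, 9 April 2020, is outside the daylight-saving period (14 September 2019 – 15 March 2020), so Ethis is on standard time, UTC+07:30.
11:15 UTC + 7h30m = 18:45 Ethis.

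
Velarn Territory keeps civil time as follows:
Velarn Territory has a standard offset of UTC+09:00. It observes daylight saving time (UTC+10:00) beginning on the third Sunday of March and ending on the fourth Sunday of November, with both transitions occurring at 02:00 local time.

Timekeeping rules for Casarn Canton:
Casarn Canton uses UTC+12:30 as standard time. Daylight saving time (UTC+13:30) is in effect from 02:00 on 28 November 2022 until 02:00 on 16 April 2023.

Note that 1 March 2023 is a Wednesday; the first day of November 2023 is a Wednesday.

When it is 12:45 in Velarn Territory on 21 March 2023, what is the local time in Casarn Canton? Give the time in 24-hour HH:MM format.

1 March 2023 is a Wednesday, so the first Sunday is March 5 and the third is March 19.
1 November 2023 is a Wednesday, so the first Sunday is November 5 and the fourth is November 26.
21 March 2023 falls between 19 March and 26 November, so daylight saving is in effect and Velarn Territory is at UTC+10:00.
12:45 Velarn Territory − 10h = 02:45 UTC.
At the standard offset (UTC+12:30), 02:45 UTC + 12h30m = 15:15 Casarn Canton standard time.
Daylight saving runs 28 November 2022 – 16 April 2023; the standard-time date in Casarn Canton, 21 March 2023, is inside that window, so Casarn Canton is at UTC+13:30.
02:45 UTC + 13h30m = 16:15 Casarn Canton.

16:15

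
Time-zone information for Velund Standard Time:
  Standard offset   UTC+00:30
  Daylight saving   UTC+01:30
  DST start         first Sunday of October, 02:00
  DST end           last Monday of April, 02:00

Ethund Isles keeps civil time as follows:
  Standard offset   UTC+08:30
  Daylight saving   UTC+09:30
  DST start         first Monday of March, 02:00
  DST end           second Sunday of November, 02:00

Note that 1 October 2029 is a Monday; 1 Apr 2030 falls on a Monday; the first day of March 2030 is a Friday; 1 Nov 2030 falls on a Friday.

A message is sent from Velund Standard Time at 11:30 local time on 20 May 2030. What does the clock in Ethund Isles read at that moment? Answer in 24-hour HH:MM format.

20:30

1 October 2029 is a Monday, so the first Sunday is October 7.
1 April 2030 is a Monday, so Mondays fall on 1, 8, 15, 22, 29; the last is April 29.
20 May 2030 does not fall between 7 October 2029 and 29 April 2030, so daylight saving is not in effect and Velund Standard Time is at UTC+00:30.
11:30 Velund Standard Time − 0h30m = 11:00 UTC.
1 March 2030 is a Friday, so the first Monday is March 4.
1 November 2030 is a Friday, so the first Sunday is November 3 and the second is November 10.
At the standard offset (UTC+08:30), 11:00 UTC + 8h30m = 19:30 Ethund Isles standard time.
Daylight saving runs 4 March – 10 November; the standard-time date in Ethund Isles, 20 May 2030, is inside that window, so Ethund Isles is at UTC+09:30.
11:00 UTC + 9h30m = 20:30 Ethund Isles.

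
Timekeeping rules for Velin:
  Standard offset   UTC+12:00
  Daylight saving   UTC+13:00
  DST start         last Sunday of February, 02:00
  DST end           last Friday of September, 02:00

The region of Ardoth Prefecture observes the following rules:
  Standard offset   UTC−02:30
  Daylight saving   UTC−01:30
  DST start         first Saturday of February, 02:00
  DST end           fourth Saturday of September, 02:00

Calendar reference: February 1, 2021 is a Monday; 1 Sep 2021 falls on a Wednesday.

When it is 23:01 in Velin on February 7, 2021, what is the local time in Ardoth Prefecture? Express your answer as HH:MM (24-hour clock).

09:31

1 February 2021 is a Monday, so Sundays fall on 7, 14, 21, 28; the last is February 28.
1 September 2021 is a Wednesday, so Fridays fall on 3, 10, 17, 24; the last is September 24.
Daylight saving runs 28 February – 24 September; February 7, 2021 is outside that window, so Velin is on standard time at UTC+12:00.
23:01 Velin − 12h = 11:01 UTC.
1 February 2021 is a Monday, so the first Saturday is February 6.
1 September 2021 is a Wednesday, so the first Saturday is September 4 and the fourth is September 25.
At the standard offset (UTC−02:30), 11:01 UTC − 2h30m = 08:31 Ardoth Prefecture standard time.
Daylight saving runs 6 February – 25 September; the standard-time date in Ardoth Prefecture, February 7, 2021, is inside that window, so Ardoth Prefecture is at UTC−01:30.
11:01 UTC − 1h30m = 09:31 Ardoth Prefecture.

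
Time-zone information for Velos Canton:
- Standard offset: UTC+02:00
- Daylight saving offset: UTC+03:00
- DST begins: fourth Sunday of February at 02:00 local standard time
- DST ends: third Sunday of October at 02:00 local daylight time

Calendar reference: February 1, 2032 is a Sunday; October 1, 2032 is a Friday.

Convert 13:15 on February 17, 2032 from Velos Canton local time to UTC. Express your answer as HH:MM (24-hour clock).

1 February 2032 is a Sunday, so the first Sunday is February 1 and the fourth is February 22.
1 October 2032 is a Friday, so the first Sunday is October 3 and the third is October 17.
February 17, 2032 is outside the daylight-saving period (22 February – 17 October), so Velos Canton is on standard time, UTC+02:00.
13:15 local − 2h = 11:15 UTC.

11:15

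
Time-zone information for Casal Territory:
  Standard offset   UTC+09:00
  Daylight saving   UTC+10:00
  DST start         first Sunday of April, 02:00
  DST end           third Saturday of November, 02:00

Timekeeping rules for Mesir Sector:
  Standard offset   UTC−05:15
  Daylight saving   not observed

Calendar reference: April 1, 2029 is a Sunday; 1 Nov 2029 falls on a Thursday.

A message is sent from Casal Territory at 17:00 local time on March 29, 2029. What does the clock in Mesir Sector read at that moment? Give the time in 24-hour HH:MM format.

1 April 2029 is a Sunday, so the first Sunday is April 1.
1 November 2029 is a Thursday, so the first Saturday is November 3 and the third is November 17.
Daylight saving runs 1 April – 17 November; March 29, 2029 is outside that window, so Casal Territory is on standard time at UTC+09:00.
17:00 Casal Territory − 9h = 08:00 UTC.
Mesir Sector has no daylight saving, so its offset is UTC−05:15 year-round.
08:00 UTC − 5h15m = 02:45 Mesir Sector.

02:45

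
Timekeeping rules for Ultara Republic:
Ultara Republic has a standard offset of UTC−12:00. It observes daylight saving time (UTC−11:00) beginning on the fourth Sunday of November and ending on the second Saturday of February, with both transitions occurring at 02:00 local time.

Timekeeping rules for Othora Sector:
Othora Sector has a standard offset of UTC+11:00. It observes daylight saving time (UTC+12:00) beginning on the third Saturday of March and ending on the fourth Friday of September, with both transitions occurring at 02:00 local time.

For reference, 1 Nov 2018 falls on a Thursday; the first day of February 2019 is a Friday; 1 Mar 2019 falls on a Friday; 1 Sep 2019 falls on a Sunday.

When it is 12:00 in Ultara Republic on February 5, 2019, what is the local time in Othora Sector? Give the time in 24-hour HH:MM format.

10:00

1 November 2018 is a Thursday, so the first Sunday is November 4 and the fourth is November 25.
1 February 2019 is a Friday, so the first Saturday is February 2 and the second is February 9.
Daylight saving runs 25 November 2018 – 9 February 2019; February 5, 2019 is inside that window, so Ultara Republic is at UTC−11:00.
12:00 Ultara Republic + 11h = 23:00 UTC.
1 March 2019 is a Friday, so the first Saturday is March 2 and the third is March 16.
1 September 2019 is a Sunday, so the first Friday is September 6 and the fourth is September 27.
At the standard offset (UTC+11:00), 23:00 UTC + 11h = 10:00 Othora Sector standard time (rolling into the next day, 6 February 2019).
The standard-time date in Othora Sector, February 6, 2019, does not fall between 16 March and 27 September, so daylight saving is not in effect and Othora Sector is at UTC+11:00.
23:00 UTC + 11h = 10:00 Othora Sector (rolling into the next day, 6 February 2019).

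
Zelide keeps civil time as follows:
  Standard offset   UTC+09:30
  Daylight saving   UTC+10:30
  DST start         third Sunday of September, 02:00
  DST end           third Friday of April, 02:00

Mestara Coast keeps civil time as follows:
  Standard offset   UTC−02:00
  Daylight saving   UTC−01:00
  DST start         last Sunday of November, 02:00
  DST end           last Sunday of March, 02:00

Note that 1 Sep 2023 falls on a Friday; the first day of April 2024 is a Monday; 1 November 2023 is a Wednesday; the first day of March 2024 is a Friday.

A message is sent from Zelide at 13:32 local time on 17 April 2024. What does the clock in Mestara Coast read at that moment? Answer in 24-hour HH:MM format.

1 September 2023 is a Friday, so the first Sunday is September 3 and the third is September 17.
1 April 2024 is a Monday, so the first Friday is April 5 and the third is April 19.
17 April 2024 falls between 17 September 2023 and 19 April 2024, so daylight saving is in effect and Zelide is at UTC+10:30.
13:32 Zelide − 10h30m = 03:02 UTC.
1 November 2023 is a Wednesday, so Sundays fall on 5, 12, 19, 26; the last is November 26.
1 March 2024 is a Friday, so Sundays fall on 3, 10, 17, 24, 31; the last is March 31.
At the standard offset (UTC−02:00), 03:02 UTC − 2h = 01:02 Mestara Coast standard time.
The standard-time date in Mestara Coast, 17 April 2024, is outside the daylight-saving period (26 November 2023 – 31 March 2024), so Mestara Coast is on standard time, UTC−02:00.
03:02 UTC − 2h = 01:02 Mestara Coast.

01:02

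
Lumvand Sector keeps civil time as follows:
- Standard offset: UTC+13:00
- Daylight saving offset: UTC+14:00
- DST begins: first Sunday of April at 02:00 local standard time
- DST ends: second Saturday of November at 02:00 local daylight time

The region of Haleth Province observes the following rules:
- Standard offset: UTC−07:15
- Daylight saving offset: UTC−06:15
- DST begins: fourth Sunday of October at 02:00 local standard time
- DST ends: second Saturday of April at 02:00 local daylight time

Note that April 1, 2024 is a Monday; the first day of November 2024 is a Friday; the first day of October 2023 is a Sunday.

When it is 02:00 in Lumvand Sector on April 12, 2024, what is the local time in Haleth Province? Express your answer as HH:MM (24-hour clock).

05:45

1 April 2024 is a Monday, so the first Sunday is April 7.
1 November 2024 is a Friday, so the first Saturday is November 2 and the second is November 9.
Daylight saving runs 7 April – 9 November; April 12, 2024 is inside that window, so Lumvand Sector is at UTC+14:00.
02:00 Lumvand Sector − 14h = 12:00 UTC (rolling into the previous day, 11 April 2024).
1 October 2023 is a Sunday, so the first Sunday is October 1 and the fourth is October 22.
1 April 2024 is a Monday, so the first Saturday is April 6 and the second is April 13.
At the standard offset (UTC−07:15), 12:00 UTC − 7h15m = 04:45 Haleth Province standard time.
The standard-time date in Haleth Province, April 11, 2024, falls between 22 October 2023 and 13 April 2024, so daylight saving is in effect and Haleth Province is at UTC−06:15.
12:00 UTC − 6h15m = 05:45 Haleth Province.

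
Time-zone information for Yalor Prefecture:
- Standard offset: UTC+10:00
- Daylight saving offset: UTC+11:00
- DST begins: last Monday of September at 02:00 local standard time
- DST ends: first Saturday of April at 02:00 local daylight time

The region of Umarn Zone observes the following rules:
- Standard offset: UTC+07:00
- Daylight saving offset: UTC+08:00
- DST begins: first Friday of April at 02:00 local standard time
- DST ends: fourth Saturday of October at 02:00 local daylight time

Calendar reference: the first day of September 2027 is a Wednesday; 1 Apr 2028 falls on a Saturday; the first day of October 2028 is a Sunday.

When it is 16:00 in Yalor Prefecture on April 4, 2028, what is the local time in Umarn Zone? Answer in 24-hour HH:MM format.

13:00

1 September 2027 is a Wednesday, so Mondays fall on 6, 13, 20, 27; the last is September 27.
1 April 2028 is a Saturday, so the first Saturday is April 1.
April 4, 2028 does not fall between 27 September 2027 and 1 April 2028, so daylight saving is not in effect and Yalor Prefecture is at UTC+10:00.
16:00 Yalor Prefecture − 10h = 06:00 UTC.
1 April 2028 is a Saturday, so the first Friday is April 7.
1 October 2028 is a Sunday, so the first Saturday is October 7 and the fourth is October 28.
At the standard offset (UTC+07:00), 06:00 UTC + 7h = 13:00 Umarn Zone standard time.
Daylight saving runs 7 April – 28 October; the standard-time date in Umarn Zone, April 4, 2028, is outside that window, so Umarn Zone is on standard time at UTC+07:00.
06:00 UTC + 7h = 13:00 Umarn Zone.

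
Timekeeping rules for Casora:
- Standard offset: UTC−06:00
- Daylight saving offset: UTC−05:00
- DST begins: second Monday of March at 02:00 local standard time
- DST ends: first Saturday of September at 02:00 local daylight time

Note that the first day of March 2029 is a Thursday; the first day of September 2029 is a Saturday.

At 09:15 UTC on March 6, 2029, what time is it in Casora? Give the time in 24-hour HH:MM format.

1 March 2029 is a Thursday, so the first Monday is March 5 and the second is March 12.
1 September 2029 is a Saturday, so the first Saturday is September 1.
At the standard offset (UTC−06:00), 09:15 UTC − 6h = 03:15 Casora standard time.
The standard-time date in Casora, March 6, 2029, is outside the daylight-saving period (12 March – 1 September), so Casora is on standard time, UTC−06:00.
09:15 UTC − 6h = 03:15 local.

03:15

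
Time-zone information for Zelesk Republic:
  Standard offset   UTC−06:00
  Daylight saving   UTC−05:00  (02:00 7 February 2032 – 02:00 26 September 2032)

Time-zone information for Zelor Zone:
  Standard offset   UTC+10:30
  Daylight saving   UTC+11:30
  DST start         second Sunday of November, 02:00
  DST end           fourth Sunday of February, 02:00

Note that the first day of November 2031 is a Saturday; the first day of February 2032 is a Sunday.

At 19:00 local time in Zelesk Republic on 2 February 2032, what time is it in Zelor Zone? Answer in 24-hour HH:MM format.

12:30

2 February 2032 does not fall between 7 February and 26 September, so daylight saving is not in effect and Zelesk Republic is at UTC−06:00.
19:00 Zelesk Republic + 6h = 01:00 UTC (rolling into the next day, 3 February 2032).
1 November 2031 is a Saturday, so the first Sunday is November 2 and the second is November 9.
1 February 2032 is a Sunday, so the first Sunday is February 1 and the fourth is February 22.
At the standard offset (UTC+10:30), 01:00 UTC + 10h30m = 11:30 Zelor Zone standard time.
The standard-time date in Zelor Zone, 3 February 2032, falls between 9 November 2031 and 22 February 2032, so daylight saving is in effect and Zelor Zone is at UTC+11:30.
01:00 UTC + 11h30m = 12:30 Zelor Zone.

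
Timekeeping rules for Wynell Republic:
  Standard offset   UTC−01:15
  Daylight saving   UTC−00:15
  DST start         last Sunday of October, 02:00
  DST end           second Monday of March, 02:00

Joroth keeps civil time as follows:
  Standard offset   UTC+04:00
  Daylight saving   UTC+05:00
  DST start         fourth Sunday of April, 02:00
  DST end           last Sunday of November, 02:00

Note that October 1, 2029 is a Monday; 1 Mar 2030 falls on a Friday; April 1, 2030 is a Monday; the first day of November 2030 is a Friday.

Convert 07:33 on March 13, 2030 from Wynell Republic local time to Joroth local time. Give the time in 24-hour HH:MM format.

12:48

1 October 2029 is a Monday, so Sundays fall on 7, 14, 21, 28; the last is October 28.
1 March 2030 is a Friday, so the first Monday is March 4 and the second is March 11.
Daylight saving runs 28 October 2029 – 11 March 2030; March 13, 2030 is outside that window, so Wynell Republic is on standard time at UTC−01:15.
07:33 Wynell Republic + 1h15m = 08:48 UTC.
1 April 2030 is a Monday, so the first Sunday is April 7 and the fourth is April 28.
1 November 2030 is a Friday, so Sundays fall on 3, 10, 17, 24; the last is November 24.
At the standard offset (UTC+04:00), 08:48 UTC + 4h = 12:48 Joroth standard time.
The standard-time date in Joroth, March 13, 2030, is outside the daylight-saving period (28 April – 24 November), so Joroth is on standard time, UTC+04:00.
08:48 UTC + 4h = 12:48 Joroth.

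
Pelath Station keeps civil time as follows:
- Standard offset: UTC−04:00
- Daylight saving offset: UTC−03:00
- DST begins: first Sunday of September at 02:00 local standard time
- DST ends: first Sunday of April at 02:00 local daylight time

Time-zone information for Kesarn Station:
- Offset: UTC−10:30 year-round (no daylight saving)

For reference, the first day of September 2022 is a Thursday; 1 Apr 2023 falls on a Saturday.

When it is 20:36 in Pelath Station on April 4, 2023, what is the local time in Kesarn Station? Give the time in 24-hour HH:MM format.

1 September 2022 is a Thursday, so the first Sunday is September 4.
1 April 2023 is a Saturday, so the first Sunday is April 2.
April 4, 2023 does not fall between 4 September 2022 and 2 April 2023, so daylight saving is not in effect and Pelath Station is at UTC−04:00.
20:36 Pelath Station + 4h = 00:36 UTC (rolling into the next day, 5 April 2023).
Kesarn Station has no daylight saving, so its offset is UTC−10:30 year-round.
00:36 UTC − 10h30m = 14:06 Kesarn Station (rolling into the previous day, 4 April 2023).

14:06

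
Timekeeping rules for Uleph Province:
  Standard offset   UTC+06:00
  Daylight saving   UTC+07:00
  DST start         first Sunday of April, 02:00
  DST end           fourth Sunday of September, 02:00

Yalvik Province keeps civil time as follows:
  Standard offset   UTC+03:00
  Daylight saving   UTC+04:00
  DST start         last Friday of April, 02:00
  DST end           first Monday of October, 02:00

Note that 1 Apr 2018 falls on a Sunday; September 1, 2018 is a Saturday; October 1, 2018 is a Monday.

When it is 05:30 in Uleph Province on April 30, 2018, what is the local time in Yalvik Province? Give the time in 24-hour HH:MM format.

02:30

1 April 2018 is a Sunday, so the first Sunday is April 1.
1 September 2018 is a Saturday, so the first Sunday is September 2 and the fourth is September 23.
April 30, 2018 lies within the daylight-saving period (1 April – 23 September), so Uleph Province is on daylight time, UTC+07:00.
05:30 Uleph Province − 7h = 22:30 UTC (rolling into the previous day, 29 April 2018).
1 April 2018 is a Sunday, so Fridays fall on 6, 13, 20, 27; the last is April 27.
1 October 2018 is a Monday, so the first Monday is October 1.
At the standard offset (UTC+03:00), 22:30 UTC + 3h = 01:30 Yalvik Province standard time (rolling into the next day, 30 April 2018).
The standard-time date in Yalvik Province, April 30, 2018, lies within the daylight-saving period (27 April – 1 October), so Yalvik Province is on daylight time, UTC+04:00.
22:30 UTC + 4h = 02:30 Yalvik Province (rolling into the next day, 30 April 2018).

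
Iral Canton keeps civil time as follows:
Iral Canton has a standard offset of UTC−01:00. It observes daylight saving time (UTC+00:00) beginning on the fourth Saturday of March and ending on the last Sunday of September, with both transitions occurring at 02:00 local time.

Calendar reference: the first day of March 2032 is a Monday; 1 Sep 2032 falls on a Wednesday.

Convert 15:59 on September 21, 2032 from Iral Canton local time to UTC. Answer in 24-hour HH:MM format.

1 March 2032 is a Monday, so the first Saturday is March 6 and the fourth is March 27.
1 September 2032 is a Wednesday, so Sundays fall on 5, 12, 19, 26; the last is September 26.
September 21, 2032 falls between 27 March and 26 September, so daylight saving is in effect and Iral Canton is at UTC+00:00.
15:59 local − 0h = 15:59 UTC.

15:59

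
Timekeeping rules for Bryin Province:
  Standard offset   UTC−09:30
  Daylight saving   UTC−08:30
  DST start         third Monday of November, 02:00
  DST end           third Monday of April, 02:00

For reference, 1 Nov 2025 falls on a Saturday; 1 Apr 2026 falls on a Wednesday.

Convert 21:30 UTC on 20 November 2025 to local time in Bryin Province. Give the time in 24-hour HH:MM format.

1 November 2025 is a Saturday, so the first Monday is November 3 and the third is November 17.
1 April 2026 is a Wednesday, so the first Monday is April 6 and the third is April 20.
At the standard offset (UTC−09:30), 21:30 UTC − 9h30m = 12:00 Bryin Province standard time.
The standard-time date in Bryin Province, 20 November 2025, lies within the daylight-saving period (17 November 2025 – 20 April 2026), so Bryin Province is on daylight time, UTC−08:30.
21:30 UTC − 8h30m = 13:00 local.

13:00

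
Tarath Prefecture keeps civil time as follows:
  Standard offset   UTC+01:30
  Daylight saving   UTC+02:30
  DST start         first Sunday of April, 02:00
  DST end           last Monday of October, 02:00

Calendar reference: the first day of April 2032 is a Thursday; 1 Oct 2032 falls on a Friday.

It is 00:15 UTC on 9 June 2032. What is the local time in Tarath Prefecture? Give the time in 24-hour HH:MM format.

1 April 2032 is a Thursday, so the first Sunday is April 4.
1 October 2032 is a Friday, so Mondays fall on 4, 11, 18, 25; the last is October 25.
At the standard offset (UTC+01:30), 00:15 UTC + 1h30m = 01:45 Tarath Prefecture standard time.
Daylight saving runs 4 April – 25 October; the standard-time date in Tarath Prefecture, 9 June 2032, is inside that window, so Tarath Prefecture is at UTC+02:30.
00:15 UTC + 2h30m = 02:45 local.

02:45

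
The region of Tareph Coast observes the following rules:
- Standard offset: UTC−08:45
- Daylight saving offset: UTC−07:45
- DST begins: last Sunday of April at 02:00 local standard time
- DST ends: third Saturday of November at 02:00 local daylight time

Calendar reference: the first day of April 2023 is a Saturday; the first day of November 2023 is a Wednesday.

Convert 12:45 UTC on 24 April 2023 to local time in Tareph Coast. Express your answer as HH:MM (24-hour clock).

1 April 2023 is a Saturday, so Sundays fall on 2, 9, 16, 23, 30; the last is April 30.
1 November 2023 is a Wednesday, so the first Saturday is November 4 and the third is November 18.
At the standard offset (UTC−08:45), 12:45 UTC − 8h45m = 04:00 Tareph Coast standard time.
The standard-time date in Tareph Coast, 24 April 2023, is outside the daylight-saving period (30 April – 18 November), so Tareph Coast is on standard time, UTC−08:45.
12:45 UTC − 8h45m = 04:00 local.

04:00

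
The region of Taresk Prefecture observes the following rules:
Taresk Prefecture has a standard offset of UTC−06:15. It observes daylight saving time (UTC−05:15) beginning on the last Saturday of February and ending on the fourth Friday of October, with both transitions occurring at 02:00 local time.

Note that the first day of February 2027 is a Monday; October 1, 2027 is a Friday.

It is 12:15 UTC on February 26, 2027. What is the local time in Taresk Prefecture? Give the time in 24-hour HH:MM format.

1 February 2027 is a Monday, so Saturdays fall on 6, 13, 20, 27; the last is February 27.
1 October 2027 is a Friday, so the first Friday is October 1 and the fourth is October 22.
At the standard offset (UTC−06:15), 12:15 UTC − 6h15m = 06:00 Taresk Prefecture standard time.
The standard-time date in Taresk Prefecture, February 26, 2027, is outside the daylight-saving period (27 February – 22 October), so Taresk Prefecture is on standard time, UTC−06:15.
12:15 UTC − 6h15m = 06:00 local.

06:00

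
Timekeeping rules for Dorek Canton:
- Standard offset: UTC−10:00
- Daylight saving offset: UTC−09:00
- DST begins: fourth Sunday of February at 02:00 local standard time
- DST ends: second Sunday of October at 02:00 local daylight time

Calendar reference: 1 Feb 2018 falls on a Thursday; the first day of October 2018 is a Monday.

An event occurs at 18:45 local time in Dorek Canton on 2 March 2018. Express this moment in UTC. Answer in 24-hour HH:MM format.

03:45

1 February 2018 is a Thursday, so the first Sunday is February 4 and the fourth is February 25.
1 October 2018 is a Monday, so the first Sunday is October 7 and the second is October 14.
2 March 2018 lies within the daylight-saving period (25 February – 14 October), so Dorek Canton is on daylight time, UTC−09:00.
18:45 local + 9h = 03:45 UTC (rolling into the next day, 3 March 2018).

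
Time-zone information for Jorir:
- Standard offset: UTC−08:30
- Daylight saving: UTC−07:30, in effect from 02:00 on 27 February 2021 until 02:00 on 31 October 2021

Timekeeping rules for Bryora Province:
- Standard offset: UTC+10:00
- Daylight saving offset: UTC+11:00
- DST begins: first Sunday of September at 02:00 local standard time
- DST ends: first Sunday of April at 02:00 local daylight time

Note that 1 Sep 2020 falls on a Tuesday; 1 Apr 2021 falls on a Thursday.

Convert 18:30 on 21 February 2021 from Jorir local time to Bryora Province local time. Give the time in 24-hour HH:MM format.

14:00

21 February 2021 is outside the daylight-saving period (27 February – 31 October), so Jorir is on standard time, UTC−08:30.
18:30 Jorir + 8h30m = 03:00 UTC (rolling into the next day, 22 February 2021).
1 September 2020 is a Tuesday, so the first Sunday is September 6.
1 April 2021 is a Thursday, so the first Sunday is April 4.
At the standard offset (UTC+10:00), 03:00 UTC + 10h = 13:00 Bryora Province standard time.
The standard-time date in Bryora Province, 22 February 2021, falls between 6 September 2020 and 4 April 2021, so daylight saving is in effect and Bryora Province is at UTC+11:00.
03:00 UTC + 11h = 14:00 Bryora Province.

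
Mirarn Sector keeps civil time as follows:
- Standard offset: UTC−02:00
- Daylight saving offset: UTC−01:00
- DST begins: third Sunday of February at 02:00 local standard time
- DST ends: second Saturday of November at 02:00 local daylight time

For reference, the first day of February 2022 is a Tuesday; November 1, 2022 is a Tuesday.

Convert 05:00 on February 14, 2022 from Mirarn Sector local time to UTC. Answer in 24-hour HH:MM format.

1 February 2022 is a Tuesday, so the first Sunday is February 6 and the third is February 20.
1 November 2022 is a Tuesday, so the first Saturday is November 5 and the second is November 12.
Daylight saving runs 20 February – 12 November; February 14, 2022 is outside that window, so Mirarn Sector is on standard time at UTC−02:00.
05:00 local + 2h = 07:00 UTC.

07:00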